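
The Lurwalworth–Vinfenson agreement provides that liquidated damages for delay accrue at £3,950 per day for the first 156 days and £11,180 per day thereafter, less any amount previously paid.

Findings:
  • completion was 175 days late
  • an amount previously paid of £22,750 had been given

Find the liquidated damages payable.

£805,870

First 156 days: 156 × £3,950 = £616,200
Remaining days: (175 − 156) × £11,180 = £212,420
Accrued per-day damages: £616,200 + £212,420 = £828,620
Less amount previously paid: £828,620 − £22,750 = £805,870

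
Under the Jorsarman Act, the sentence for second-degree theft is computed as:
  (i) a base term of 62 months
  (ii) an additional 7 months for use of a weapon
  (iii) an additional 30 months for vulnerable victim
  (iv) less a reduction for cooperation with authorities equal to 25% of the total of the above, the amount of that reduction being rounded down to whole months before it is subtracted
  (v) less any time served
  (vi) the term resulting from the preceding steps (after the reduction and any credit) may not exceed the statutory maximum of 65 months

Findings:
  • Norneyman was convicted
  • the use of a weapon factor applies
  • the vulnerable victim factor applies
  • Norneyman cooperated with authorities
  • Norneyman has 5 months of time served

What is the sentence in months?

65 months

Use of a weapon enhancement: +7 months
Vulnerable victim enhancement: +30 months
Adjusted term: 62 months + 7 months + 30 months = 99 months
Cooperation with authorities reduction: 25% of 99 months = 24 months (rounded down)
After reduction: 99 − 24 = 75 months
Less time served: 75 months − 5 months = 70 months
Cap at 65 months: 70 months exceeds the cap → 65 months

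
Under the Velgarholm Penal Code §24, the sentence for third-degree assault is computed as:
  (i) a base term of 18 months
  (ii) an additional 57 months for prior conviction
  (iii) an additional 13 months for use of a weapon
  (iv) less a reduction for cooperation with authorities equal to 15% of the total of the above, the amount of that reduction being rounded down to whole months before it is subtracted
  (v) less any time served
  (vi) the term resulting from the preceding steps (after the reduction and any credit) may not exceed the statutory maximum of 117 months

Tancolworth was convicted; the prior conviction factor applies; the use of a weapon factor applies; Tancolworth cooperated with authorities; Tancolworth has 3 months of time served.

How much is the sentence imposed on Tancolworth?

72 months

Prior conviction enhancement: +57 months
Use of a weapon enhancement: +13 months
Adjusted term: 18 months + 57 months + 13 months = 88 months
Cooperation with authorities reduction: 15% of 88 months = 13 months (rounded down)
After reduction: 88 − 13 = 75 months
Less time served: 75 months − 3 months = 72 months
Cap at 117 months: 72 months is within the cap, no reduction.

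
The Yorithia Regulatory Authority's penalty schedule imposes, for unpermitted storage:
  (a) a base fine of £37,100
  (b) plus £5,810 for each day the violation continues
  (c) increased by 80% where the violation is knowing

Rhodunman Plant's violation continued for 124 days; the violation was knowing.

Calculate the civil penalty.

£1,363,572

Per-day component: 124 × £5,810 = £720,440
Base plus per-day: £37,100 + £720,440 = £757,540
Enhancement: 80% of £757,540 = £606,032
Enhanced fine: £757,540 + £606,032 = £1,363,572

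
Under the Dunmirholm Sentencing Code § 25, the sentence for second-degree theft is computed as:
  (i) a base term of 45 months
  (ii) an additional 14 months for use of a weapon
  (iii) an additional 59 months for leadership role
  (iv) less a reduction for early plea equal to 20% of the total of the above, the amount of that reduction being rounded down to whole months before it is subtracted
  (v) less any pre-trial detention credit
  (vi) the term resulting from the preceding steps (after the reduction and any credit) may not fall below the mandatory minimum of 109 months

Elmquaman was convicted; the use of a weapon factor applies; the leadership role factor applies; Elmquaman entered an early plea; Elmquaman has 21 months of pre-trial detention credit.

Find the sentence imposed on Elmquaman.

Use of a weapon enhancement: +14 months
Leadership role enhancement: +59 months
Adjusted term: 45 months + 14 months + 59 months = 118 months
Early plea reduction: 20% of 118 months = 23 months (rounded down)
After reduction: 118 − 23 = 95 months
Less pre-trial detention credit: 95 months − 21 months = 74 months
Minimum 109 months: 74 months is below the minimum → 109 months

Sentence: 109 months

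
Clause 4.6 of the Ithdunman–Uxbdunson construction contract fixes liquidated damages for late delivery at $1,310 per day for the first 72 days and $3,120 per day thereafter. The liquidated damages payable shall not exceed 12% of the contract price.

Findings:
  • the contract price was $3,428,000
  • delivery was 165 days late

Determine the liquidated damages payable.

First 72 days: 72 × $1,310 = $94,320
Remaining days: (165 − 72) × $3,120 = $290,160
Accrued per-day damages: $94,320 + $290,160 = $384,480
Cap: 12% of $3,428,000 = $411,360
Cap at $411,360: $384,480 is within the cap, no reduction.

$384,480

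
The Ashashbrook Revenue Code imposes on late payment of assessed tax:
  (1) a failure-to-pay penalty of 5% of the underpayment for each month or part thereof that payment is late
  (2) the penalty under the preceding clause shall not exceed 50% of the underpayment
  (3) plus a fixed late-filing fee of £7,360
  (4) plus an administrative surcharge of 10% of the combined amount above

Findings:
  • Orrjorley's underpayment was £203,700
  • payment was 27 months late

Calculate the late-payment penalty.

Accrued rate: 5% × 27 = 135%, capped at 50% → 50%
Failure-to-pay penalty: 50% of £203,700 = £101,850
Penalty before surcharge: £101,850 + £7,360 = £109,210
Administrative surcharge: 10% of £109,210 = £10,921
Total penalty: £109,210 + £10,921 = £120,131

Penalty: £120,131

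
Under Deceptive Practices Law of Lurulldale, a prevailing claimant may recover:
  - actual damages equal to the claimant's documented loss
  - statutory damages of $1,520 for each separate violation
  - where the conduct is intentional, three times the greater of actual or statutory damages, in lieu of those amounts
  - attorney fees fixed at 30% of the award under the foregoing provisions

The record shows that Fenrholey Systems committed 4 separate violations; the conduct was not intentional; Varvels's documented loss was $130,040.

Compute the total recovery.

$176,956

Statutory damages: 4 × $1,520 = $6,080
Conduct not intentional: the in-lieu enhancement does not apply.
Actual plus statutory damages: $130,040 + $6,080 = $136,120
Attorney fees: 30% of $136,120 = $40,836
Total recovery: $136,120 + $40,836 = $176,956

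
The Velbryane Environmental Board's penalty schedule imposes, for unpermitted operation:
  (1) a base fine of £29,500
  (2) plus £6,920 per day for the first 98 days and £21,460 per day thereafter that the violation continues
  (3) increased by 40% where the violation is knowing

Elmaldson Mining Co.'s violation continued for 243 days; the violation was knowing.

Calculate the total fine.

£5,347,104

First 98 days: 98 × £6,920 = £678,160
Remaining days: (243 − 98) × £21,460 = £3,111,700
Per-day component: £678,160 + £3,111,700 = £3,789,860
Base plus per-day: £29,500 + £3,789,860 = £3,819,360
Enhancement: 40% of £3,819,360 = £1,527,744
Enhanced fine: £3,819,360 + £1,527,744 = £5,347,104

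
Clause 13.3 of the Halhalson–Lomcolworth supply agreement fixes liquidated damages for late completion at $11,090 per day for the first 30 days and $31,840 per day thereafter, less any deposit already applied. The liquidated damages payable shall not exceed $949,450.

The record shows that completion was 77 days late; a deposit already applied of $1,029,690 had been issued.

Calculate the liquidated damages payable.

$799,490

First 30 days: 30 × $11,090 = $332,700
Remaining days: (77 − 30) × $31,840 = $1,496,480
Accrued per-day damages: $332,700 + $1,496,480 = $1,829,180
Less deposit already applied: $1,829,180 − $1,029,690 = $799,490
Cap at $949,450: $799,490 is within the cap, no reduction.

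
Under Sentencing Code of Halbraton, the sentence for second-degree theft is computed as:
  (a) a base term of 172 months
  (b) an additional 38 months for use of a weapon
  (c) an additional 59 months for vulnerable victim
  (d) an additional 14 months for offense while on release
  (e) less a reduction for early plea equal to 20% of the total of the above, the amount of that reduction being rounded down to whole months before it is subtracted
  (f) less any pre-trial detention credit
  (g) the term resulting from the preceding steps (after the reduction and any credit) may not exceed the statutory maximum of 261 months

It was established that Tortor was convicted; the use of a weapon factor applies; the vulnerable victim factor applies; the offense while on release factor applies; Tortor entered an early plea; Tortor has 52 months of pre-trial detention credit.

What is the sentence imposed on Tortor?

Use of a weapon enhancement: +38 months
Vulnerable victim enhancement: +59 months
Offense while on release enhancement: +14 months
Adjusted term: 172 months + 38 months + 59 months + 14 months = 283 months
Early plea reduction: 20% of 283 months = 56 months (rounded down)
After reduction: 283 − 56 = 227 months
Less pre-trial detention credit: 227 months − 52 months = 175 months
Cap at 261 months: 175 months is within the cap, no reduction.

175 months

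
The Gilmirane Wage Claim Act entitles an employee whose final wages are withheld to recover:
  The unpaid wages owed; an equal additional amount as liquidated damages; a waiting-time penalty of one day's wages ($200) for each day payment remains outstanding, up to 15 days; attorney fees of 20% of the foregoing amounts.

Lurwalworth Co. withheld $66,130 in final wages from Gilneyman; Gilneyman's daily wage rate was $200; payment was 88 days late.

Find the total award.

$162,312

Liquidated damages (equal amount): $66,130
Penalty days: min(88, 15) = 15
Waiting-time penalty: 15 × $200 = $3,000
Subtotal: $66,130 + $66,130 + $3,000 = $135,260
Attorney fees: 20% of $135,260 = $27,052
Total award: $135,260 + $27,052 = $162,312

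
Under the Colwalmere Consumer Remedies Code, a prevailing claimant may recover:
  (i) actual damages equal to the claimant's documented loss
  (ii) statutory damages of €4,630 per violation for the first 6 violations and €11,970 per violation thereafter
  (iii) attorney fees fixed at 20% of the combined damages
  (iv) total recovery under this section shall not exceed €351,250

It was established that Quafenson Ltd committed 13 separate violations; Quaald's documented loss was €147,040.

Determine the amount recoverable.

€310,332

First 6 violations: 6 × €4,630 = €27,780
Remaining violations: (13 − 6) × €11,970 = €83,790
Statutory damages: €27,780 + €83,790 = €111,570
Combined damages: €147,040 + €111,570 = €258,610
Attorney fees: 20% of €258,610 = €51,722
Total before cap: €258,610 + €51,722 = €310,332
Cap at €351,250: €310,332 is within the cap, no reduction.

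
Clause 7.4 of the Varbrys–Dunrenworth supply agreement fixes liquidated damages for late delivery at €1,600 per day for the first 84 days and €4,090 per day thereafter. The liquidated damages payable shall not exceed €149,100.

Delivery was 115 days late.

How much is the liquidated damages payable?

First 84 days: 84 × €1,600 = €134,400
Remaining days: (115 − 84) × €4,090 = €126,790
Accrued per-day damages: €134,400 + €126,790 = €261,190
Cap at €149,100: €261,190 exceeds the cap → €149,100

€149,100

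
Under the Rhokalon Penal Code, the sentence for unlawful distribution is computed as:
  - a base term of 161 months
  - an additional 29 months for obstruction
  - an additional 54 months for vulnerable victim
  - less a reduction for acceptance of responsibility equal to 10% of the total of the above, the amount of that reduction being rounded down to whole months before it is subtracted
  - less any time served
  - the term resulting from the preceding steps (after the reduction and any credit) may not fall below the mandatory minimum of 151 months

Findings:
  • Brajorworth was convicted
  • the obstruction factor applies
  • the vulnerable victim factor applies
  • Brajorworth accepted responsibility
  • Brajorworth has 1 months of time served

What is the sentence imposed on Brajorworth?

Sentence: 219 months

Obstruction enhancement: +29 months
Vulnerable victim enhancement: +54 months
Adjusted term: 161 months + 29 months + 54 months = 244 months
Acceptance of responsibility reduction: 10% of 244 months = 24 months (rounded down)
After reduction: 244 − 24 = 220 months
Less time served: 220 months − 1 months = 219 months
Minimum 151 months: 219 months meets the minimum, no increase.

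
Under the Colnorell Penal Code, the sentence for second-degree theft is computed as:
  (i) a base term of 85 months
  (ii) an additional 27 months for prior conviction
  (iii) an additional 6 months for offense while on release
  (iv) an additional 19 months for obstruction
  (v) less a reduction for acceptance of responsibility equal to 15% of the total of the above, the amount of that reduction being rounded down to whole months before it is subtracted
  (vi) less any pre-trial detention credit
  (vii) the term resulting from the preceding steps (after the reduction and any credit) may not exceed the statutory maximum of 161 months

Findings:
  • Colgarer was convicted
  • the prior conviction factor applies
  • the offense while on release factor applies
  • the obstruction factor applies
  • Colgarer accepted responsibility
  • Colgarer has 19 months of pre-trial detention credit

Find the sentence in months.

Prior conviction enhancement: +27 months
Offense while on release enhancement: +6 months
Obstruction enhancement: +19 months
Adjusted term: 85 months + 27 months + 6 months + 19 months = 137 months
Acceptance of responsibility reduction: 15% of 137 months = 20 months (rounded down)
After reduction: 137 − 20 = 117 months
Less pre-trial detention credit: 117 months − 19 months = 98 months
Cap at 161 months: 98 months is within the cap, no reduction.

98 months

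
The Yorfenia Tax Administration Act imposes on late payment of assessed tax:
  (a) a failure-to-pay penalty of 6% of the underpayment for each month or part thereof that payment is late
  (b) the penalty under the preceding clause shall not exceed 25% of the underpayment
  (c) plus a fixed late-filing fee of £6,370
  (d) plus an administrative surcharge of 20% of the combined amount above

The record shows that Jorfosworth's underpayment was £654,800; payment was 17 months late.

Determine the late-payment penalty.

£204,084

Accrued rate: 6% × 17 = 102%, capped at 25% → 25%
Failure-to-pay penalty: 25% of £654,800 = £163,700
Penalty before surcharge: £163,700 + £6,370 = £170,070
Administrative surcharge: 20% of £170,070 = £34,014
Total penalty: £170,070 + £34,014 = £204,084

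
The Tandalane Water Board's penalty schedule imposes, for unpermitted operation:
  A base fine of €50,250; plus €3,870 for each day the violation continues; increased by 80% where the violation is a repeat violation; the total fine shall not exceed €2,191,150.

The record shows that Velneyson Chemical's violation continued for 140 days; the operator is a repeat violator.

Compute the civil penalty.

Per-day component: 140 × €3,870 = €541,800
Base plus per-day: €50,250 + €541,800 = €592,050
Enhancement: 80% of €592,050 = €473,640
Enhanced fine: €592,050 + €473,640 = €1,065,690
Cap at €2,191,150: €1,065,690 is within the cap, no reduction.

Civil penalty: €1,065,690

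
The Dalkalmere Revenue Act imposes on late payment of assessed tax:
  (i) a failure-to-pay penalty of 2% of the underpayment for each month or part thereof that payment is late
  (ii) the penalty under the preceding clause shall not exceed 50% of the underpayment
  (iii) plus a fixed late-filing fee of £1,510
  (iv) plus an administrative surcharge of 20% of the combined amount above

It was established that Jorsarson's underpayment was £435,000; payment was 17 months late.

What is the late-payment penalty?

Accrued rate: 2% × 17 = 34%, capped at 50% → 34%
Failure-to-pay penalty: 34% of £435,000 = £147,900
Penalty before surcharge: £147,900 + £1,510 = £149,410
Administrative surcharge: 20% of £149,410 = £29,882
Total penalty: £149,410 + £29,882 = £179,292

£179,292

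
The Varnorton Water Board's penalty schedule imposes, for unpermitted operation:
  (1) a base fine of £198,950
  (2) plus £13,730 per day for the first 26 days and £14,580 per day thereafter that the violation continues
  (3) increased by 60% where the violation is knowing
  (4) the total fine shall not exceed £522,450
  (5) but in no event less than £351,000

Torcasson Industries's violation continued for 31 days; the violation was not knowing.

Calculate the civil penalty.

£522,450

First 26 days: 26 × £13,730 = £356,980
Remaining days: (31 − 26) × £14,580 = £72,900
Per-day component: £356,980 + £72,900 = £429,880
Base plus per-day: £198,950 + £429,880 = £628,830
The violation was not knowing: no 60% increase.
Cap at £522,450: £628,830 exceeds the cap → £522,450
Minimum £351,000: £522,450 meets the minimum, no increase.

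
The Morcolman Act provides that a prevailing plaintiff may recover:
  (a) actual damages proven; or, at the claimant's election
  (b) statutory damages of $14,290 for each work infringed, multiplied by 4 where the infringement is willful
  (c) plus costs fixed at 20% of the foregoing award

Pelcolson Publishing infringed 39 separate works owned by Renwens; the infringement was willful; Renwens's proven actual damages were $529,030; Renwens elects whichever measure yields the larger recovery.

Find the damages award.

$2,675,088

Statutory damages: 39 × $14,290 = $557,310
Multiplied by 4: 4 × $557,310 = $2,229,240
Greater of actual damages ($529,030) or enhanced statutory damages ($2,229,240): $2,229,240
Costs: 20% of $2,229,240 = $445,848
Award plus costs: $2,229,240 + $445,848 = $2,675,088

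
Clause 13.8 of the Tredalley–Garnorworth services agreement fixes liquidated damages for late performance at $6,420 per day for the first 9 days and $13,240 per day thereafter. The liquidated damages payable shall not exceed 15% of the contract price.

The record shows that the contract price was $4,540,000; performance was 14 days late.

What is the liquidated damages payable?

$123,980

First 9 days: 9 × $6,420 = $57,780
Remaining days: (14 − 9) × $13,240 = $66,200
Accrued per-day damages: $57,780 + $66,200 = $123,980
Cap: 15% of $4,540,000 = $681,000
Cap at $681,000: $123,980 is within the cap, no reduction.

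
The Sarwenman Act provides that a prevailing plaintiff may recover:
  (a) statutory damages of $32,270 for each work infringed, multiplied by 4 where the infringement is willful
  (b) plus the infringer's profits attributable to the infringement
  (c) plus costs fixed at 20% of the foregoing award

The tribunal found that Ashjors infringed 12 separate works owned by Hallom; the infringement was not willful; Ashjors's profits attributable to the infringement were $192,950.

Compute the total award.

$696,228

Statutory damages: 12 × $32,270 = $387,240
Infringement not willful: no ×4 enhancement.
Combined award: $387,240 + $192,950 = $580,190
Costs: 20% of $580,190 = $116,038
Award plus costs: $580,190 + $116,038 = $696,228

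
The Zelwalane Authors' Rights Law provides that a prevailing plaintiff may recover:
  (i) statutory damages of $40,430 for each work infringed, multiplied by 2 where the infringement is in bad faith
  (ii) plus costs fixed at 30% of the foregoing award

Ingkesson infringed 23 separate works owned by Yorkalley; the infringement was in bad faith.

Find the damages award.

$2,417,714

Statutory damages: 23 × $40,430 = $929,890
Doubled: 2 × $929,890 = $1,859,780
Costs: 30% of $1,859,780 = $557,934
Award plus costs: $1,859,780 + $557,934 = $2,417,714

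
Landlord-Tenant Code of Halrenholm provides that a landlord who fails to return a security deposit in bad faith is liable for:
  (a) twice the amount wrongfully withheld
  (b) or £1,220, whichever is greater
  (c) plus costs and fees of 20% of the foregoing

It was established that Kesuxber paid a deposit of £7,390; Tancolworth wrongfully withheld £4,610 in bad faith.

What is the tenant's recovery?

Doubled: 2 × £4,610 = £9,220
Minimum £1,220: £9,220 meets the minimum, no increase.
Costs and fees: 20% of £9,220 = £1,844
Total recovery: £9,220 + £1,844 = £11,064

£11,064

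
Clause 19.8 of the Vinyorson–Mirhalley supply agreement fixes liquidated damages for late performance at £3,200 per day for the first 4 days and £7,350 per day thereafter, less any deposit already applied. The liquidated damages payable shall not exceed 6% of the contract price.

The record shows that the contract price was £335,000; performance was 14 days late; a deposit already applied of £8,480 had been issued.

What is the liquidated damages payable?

£20,100

First 4 days: 4 × £3,200 = £12,800
Remaining days: (14 − 4) × £7,350 = £73,500
Accrued per-day damages: £12,800 + £73,500 = £86,300
Less deposit already applied: £86,300 − £8,480 = £77,820
Cap: 6% of £335,000 = £20,100
Cap at £20,100: £77,820 exceeds the cap → £20,100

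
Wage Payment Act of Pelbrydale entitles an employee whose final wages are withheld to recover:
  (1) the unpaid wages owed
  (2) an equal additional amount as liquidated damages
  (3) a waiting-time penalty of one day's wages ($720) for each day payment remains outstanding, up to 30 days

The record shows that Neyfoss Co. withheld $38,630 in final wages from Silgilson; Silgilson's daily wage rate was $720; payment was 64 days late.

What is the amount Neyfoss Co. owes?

Liquidated damages (equal amount): $38,630
Penalty days: min(64, 30) = 30
Waiting-time penalty: 30 × $720 = $21,600
Total award: $38,630 + $38,630 + $21,600 = $98,860

$98,860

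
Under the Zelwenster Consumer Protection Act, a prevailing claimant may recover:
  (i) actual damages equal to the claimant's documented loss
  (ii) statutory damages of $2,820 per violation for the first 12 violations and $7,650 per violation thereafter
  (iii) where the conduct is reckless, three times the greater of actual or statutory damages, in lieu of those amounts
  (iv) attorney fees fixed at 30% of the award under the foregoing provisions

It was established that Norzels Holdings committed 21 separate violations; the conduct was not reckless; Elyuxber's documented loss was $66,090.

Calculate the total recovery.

$219,414

First 12 violations: 12 × $2,820 = $33,840
Remaining violations: (21 − 12) × $7,650 = $68,850
Statutory damages: $33,840 + $68,850 = $102,690
Conduct not reckless: the in-lieu enhancement does not apply.
Actual plus statutory damages: $66,090 + $102,690 = $168,780
Attorney fees: 30% of $168,780 = $50,634
Total recovery: $168,780 + $50,634 = $219,414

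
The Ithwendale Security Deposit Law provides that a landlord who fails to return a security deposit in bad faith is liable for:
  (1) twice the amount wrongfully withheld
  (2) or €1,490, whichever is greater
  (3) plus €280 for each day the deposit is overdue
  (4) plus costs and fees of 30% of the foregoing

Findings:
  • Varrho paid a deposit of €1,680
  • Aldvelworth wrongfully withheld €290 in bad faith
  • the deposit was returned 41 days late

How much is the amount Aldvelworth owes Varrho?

Doubled: 2 × €290 = €580
Minimum €1,490: €580 is below the minimum → €1,490
Late-return penalty: 41 × €280 = €11,480
Damages plus late penalty: €1,490 + €11,480 = €12,970
Costs and fees: 30% of €12,970 = €3,891
Total recovery: €12,970 + €3,891 = €16,861

Recovery: €16,861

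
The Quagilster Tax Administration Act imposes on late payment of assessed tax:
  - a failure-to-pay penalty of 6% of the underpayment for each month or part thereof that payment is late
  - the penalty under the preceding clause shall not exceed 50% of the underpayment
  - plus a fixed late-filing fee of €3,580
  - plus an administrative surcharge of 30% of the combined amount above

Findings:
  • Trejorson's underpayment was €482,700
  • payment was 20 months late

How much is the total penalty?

€318,409

Accrued rate: 6% × 20 = 120%, capped at 50% → 50%
Failure-to-pay penalty: 50% of €482,700 = €241,350
Penalty before surcharge: €241,350 + €3,580 = €244,930
Administrative surcharge: 30% of €244,930 = €73,479
Total penalty: €244,930 + €73,479 = €318,409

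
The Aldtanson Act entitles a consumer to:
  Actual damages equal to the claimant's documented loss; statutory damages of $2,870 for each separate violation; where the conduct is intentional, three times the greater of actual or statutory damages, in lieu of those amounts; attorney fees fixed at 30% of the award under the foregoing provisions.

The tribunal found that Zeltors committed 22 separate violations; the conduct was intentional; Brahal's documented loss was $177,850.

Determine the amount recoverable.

$693,615

Statutory damages: 22 × $2,870 = $63,140
Greater of actual damages ($177,850) or statutory damages ($63,140): $177,850
Trebled: 3 × $177,850 = $533,550
Attorney fees: 30% of $533,550 = $160,065
Total recovery: $533,550 + $160,065 = $693,615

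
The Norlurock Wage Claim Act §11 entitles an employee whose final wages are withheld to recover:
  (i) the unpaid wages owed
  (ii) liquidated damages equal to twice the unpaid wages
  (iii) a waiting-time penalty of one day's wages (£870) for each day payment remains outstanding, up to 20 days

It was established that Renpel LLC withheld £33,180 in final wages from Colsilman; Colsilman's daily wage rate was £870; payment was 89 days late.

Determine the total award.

£116,940

Doubled: 2 × £33,180 = £66,360
Penalty days: min(89, 20) = 20
Waiting-time penalty: 20 × £870 = £17,400
Total award: £33,180 + £66,360 + £17,400 = £116,940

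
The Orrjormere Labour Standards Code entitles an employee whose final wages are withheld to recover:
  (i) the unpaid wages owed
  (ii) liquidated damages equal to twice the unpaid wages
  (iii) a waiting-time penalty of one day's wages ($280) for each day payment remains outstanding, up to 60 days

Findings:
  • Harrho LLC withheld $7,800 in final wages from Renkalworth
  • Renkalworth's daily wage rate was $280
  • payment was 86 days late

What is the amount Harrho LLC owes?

Doubled: 2 × $7,800 = $15,600
Penalty days: min(86, 60) = 60
Waiting-time penalty: 60 × $280 = $16,800
Total award: $7,800 + $15,600 + $16,800 = $40,200

$40,200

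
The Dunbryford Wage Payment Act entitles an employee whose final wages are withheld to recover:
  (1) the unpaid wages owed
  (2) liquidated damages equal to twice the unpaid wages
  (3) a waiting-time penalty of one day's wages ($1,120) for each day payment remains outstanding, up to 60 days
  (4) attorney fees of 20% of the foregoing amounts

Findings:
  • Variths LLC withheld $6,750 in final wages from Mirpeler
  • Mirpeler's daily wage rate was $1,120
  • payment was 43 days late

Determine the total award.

Doubled: 2 × $6,750 = $13,500
Penalty days: min(43, 60) = 43
Waiting-time penalty: 43 × $1,120 = $48,160
Subtotal: $6,750 + $13,500 + $48,160 = $68,410
Attorney fees: 20% of $68,410 = $13,682
Total award: $68,410 + $13,682 = $82,092

$82,092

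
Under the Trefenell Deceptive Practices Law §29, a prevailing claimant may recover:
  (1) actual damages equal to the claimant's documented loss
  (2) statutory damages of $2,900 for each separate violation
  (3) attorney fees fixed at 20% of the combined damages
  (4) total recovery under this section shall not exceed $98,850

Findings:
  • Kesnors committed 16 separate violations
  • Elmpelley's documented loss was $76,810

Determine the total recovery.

$98,850

Statutory damages: 16 × $2,900 = $46,400
Combined damages: $76,810 + $46,400 = $123,210
Attorney fees: 20% of $123,210 = $24,642
Total before cap: $123,210 + $24,642 = $147,852
Cap at $98,850: $147,852 exceeds the cap → $98,850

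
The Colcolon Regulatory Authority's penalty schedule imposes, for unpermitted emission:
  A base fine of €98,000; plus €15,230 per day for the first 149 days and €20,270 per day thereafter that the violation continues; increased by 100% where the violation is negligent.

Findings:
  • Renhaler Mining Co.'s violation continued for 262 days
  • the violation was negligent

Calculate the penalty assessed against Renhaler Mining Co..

First 149 days: 149 × €15,230 = €2,269,270
Remaining days: (262 − 149) × €20,270 = €2,290,510
Per-day component: €2,269,270 + €2,290,510 = €4,559,780
Base plus per-day: €98,000 + €4,559,780 = €4,657,780
Enhancement: 100% of €4,657,780 = €4,657,780
Enhanced fine: €4,657,780 + €4,657,780 = €9,315,560

€9,315,560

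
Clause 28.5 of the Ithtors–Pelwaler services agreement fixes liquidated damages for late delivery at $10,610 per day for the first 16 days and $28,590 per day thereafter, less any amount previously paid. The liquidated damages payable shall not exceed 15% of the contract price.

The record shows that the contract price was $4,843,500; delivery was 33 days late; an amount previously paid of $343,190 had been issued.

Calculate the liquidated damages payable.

First 16 days: 16 × $10,610 = $169,760
Remaining days: (33 − 16) × $28,590 = $486,030
Accrued per-day damages: $169,760 + $486,030 = $655,790
Less amount previously paid: $655,790 − $343,190 = $312,600
Cap: 15% of $4,843,500 = $726,525
Cap at $726,525: $312,600 is within the cap, no reduction.

$312,600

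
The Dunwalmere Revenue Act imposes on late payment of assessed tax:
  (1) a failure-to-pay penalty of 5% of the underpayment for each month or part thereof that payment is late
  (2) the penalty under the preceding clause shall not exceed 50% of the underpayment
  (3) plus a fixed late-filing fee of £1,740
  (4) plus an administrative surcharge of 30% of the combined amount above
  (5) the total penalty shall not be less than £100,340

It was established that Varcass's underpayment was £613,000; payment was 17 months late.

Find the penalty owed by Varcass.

Penalty: £400,712

Accrued rate: 5% × 17 = 85%, capped at 50% → 50%
Failure-to-pay penalty: 50% of £613,000 = £306,500
Penalty before surcharge: £306,500 + £1,740 = £308,240
Administrative surcharge: 30% of £308,240 = £92,472
Total penalty: £308,240 + £92,472 = £400,712
Minimum £100,340: £400,712 meets the minimum, no increase.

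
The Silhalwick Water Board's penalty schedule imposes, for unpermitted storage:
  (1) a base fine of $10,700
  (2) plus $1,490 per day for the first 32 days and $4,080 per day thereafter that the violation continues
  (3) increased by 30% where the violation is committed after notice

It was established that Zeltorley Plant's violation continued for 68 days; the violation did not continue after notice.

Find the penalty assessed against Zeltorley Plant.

$205,260

First 32 days: 32 × $1,490 = $47,680
Remaining days: (68 − 32) × $4,080 = $146,880
Per-day component: $47,680 + $146,880 = $194,560
Base plus per-day: $10,700 + $194,560 = $205,260
The violation did not continue after notice: no 30% increase.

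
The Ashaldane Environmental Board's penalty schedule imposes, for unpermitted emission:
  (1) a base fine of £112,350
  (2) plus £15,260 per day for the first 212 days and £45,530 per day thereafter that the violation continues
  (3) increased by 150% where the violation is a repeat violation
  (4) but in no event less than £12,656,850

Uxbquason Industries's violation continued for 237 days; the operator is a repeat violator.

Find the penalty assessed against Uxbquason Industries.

£12,656,850

First 212 days: 212 × £15,260 = £3,235,120
Remaining days: (237 − 212) × £45,530 = £1,138,250
Per-day component: £3,235,120 + £1,138,250 = £4,373,370
Base plus per-day: £112,350 + £4,373,370 = £4,485,720
Enhancement: 150% of £4,485,720 = £6,728,580
Enhanced fine: £4,485,720 + £6,728,580 = £11,214,300
Minimum £12,656,850: £11,214,300 is below the minimum → £12,656,850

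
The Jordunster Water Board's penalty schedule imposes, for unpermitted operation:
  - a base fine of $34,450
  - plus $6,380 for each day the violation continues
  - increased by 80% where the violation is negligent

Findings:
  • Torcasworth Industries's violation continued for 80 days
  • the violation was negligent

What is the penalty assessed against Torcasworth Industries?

Civil penalty: $980,730

Per-day component: 80 × $6,380 = $510,400
Base plus per-day: $34,450 + $510,400 = $544,850
Enhancement: 80% of $544,850 = $435,880
Enhanced fine: $544,850 + $435,880 = $980,730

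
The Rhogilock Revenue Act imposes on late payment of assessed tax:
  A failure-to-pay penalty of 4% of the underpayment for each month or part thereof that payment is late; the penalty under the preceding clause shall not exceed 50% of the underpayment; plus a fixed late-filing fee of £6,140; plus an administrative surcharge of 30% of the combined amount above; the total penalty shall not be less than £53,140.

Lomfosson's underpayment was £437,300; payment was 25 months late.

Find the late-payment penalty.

Accrued rate: 4% × 25 = 100%, capped at 50% → 50%
Failure-to-pay penalty: 50% of £437,300 = £218,650
Penalty before surcharge: £218,650 + £6,140 = £224,790
Administrative surcharge: 30% of £224,790 = £67,437
Total penalty: £224,790 + £67,437 = £292,227
Minimum £53,140: £292,227 meets the minimum, no increase.

Penalty: £292,227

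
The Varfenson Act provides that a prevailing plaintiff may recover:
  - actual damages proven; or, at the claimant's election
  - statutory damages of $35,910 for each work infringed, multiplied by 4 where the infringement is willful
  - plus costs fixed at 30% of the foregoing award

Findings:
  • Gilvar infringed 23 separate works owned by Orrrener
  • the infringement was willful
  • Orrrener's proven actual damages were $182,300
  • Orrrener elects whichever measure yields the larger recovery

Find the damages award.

Statutory damages: 23 × $35,910 = $825,930
Multiplied by 4: 4 × $825,930 = $3,303,720
Greater of actual damages ($182,300) or enhanced statutory damages ($3,303,720): $3,303,720
Costs: 30% of $3,303,720 = $991,116
Award plus costs: $3,303,720 + $991,116 = $4,294,836

$4,294,836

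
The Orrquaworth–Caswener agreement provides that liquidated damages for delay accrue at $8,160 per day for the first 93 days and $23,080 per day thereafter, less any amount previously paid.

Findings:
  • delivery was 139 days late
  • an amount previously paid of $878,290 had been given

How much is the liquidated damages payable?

First 93 days: 93 × $8,160 = $758,880
Remaining days: (139 − 93) × $23,080 = $1,061,680
Accrued per-day damages: $758,880 + $1,061,680 = $1,820,560
Less amount previously paid: $1,820,560 − $878,290 = $942,270

$942,270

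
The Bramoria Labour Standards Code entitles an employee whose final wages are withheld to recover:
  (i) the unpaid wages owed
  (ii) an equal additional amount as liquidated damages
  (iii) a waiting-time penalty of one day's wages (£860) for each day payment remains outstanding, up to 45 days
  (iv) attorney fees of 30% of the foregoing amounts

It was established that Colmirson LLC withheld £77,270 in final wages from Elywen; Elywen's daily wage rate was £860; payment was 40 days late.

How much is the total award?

£245,622

Liquidated damages (equal amount): £77,270
Penalty days: min(40, 45) = 40
Waiting-time penalty: 40 × £860 = £34,400
Subtotal: £77,270 + £77,270 + £34,400 = £188,940
Attorney fees: 30% of £188,940 = £56,682
Total award: £188,940 + £56,682 = £245,622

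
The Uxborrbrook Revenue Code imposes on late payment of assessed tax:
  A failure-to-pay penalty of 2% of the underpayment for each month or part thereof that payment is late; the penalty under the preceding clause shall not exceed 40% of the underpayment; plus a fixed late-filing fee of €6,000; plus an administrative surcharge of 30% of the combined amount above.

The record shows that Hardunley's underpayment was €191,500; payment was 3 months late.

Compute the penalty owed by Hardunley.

Accrued rate: 2% × 3 = 6%, capped at 40% → 6%
Failure-to-pay penalty: 6% of €191,500 = €11,490
Penalty before surcharge: €11,490 + €6,000 = €17,490
Administrative surcharge: 30% of €17,490 = €5,247
Total penalty: €17,490 + €5,247 = €22,737

€22,737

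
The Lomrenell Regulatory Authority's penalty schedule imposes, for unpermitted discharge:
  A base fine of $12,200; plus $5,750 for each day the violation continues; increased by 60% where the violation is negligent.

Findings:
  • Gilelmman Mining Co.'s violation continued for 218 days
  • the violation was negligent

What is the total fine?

Per-day component: 218 × $5,750 = $1,253,500
Base plus per-day: $12,200 + $1,253,500 = $1,265,700
Enhancement: 60% of $1,265,700 = $759,420
Enhanced fine: $1,265,700 + $759,420 = $2,025,120

Civil penalty: $2,025,120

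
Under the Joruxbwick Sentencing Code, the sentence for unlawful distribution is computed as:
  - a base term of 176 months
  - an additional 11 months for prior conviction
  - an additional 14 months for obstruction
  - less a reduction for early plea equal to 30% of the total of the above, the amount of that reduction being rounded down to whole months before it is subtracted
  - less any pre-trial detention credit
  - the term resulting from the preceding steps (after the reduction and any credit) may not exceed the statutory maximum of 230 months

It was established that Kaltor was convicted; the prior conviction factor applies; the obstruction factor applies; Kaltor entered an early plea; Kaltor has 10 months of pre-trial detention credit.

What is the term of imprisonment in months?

131 months

Prior conviction enhancement: +11 months
Obstruction enhancement: +14 months
Adjusted term: 176 months + 11 months + 14 months = 201 months
Early plea reduction: 30% of 201 months = 60 months (rounded down)
After reduction: 201 − 60 = 141 months
Less pre-trial detention credit: 141 months − 10 months = 131 months
Cap at 230 months: 131 months is within the cap, no reduction.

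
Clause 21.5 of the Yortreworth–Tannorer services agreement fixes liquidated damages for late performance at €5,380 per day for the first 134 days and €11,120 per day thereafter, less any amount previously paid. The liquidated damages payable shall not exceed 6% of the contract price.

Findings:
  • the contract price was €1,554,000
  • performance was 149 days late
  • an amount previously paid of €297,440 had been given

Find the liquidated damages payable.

€93,240

First 134 days: 134 × €5,380 = €720,920
Remaining days: (149 − 134) × €11,120 = €166,800
Accrued per-day damages: €720,920 + €166,800 = €887,720
Less amount previously paid: €887,720 − €297,440 = €590,280
Cap: 6% of €1,554,000 = €93,240
Cap at €93,240: €590,280 exceeds the cap → €93,240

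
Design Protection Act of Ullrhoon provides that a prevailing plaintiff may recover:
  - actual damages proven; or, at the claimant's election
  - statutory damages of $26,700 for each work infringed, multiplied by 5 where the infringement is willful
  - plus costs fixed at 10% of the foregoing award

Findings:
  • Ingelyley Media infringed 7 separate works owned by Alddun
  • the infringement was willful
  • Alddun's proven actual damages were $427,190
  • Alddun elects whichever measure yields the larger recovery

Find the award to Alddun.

Statutory damages: 7 × $26,700 = $186,900
Multiplied by 5: 5 × $186,900 = $934,500
Greater of actual damages ($427,190) or enhanced statutory damages ($934,500): $934,500
Costs: 10% of $934,500 = $93,450
Award plus costs: $934,500 + $93,450 = $1,027,950

$1,027,950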